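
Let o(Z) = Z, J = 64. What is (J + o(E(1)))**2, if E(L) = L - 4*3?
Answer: 2809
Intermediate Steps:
E(L) = -12 + L (E(L) = L - 12 = -12 + L)
(J + o(E(1)))**2 = (64 + (-12 + 1))**2 = (64 - 11)**2 = 53**2 = 2809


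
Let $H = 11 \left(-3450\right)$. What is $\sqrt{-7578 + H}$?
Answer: $2 i \sqrt{11382} \approx 213.37 i$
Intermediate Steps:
$H = -37950$
$\sqrt{-7578 + H} = \sqrt{-7578 - 37950} = \sqrt{-45528} = 2 i \sqrt{11382}$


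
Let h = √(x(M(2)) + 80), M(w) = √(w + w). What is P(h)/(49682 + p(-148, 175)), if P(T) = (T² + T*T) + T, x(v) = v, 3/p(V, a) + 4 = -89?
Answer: 5084/1540141 + 31*√82/1540141 ≈ 0.0034833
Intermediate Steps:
p(V, a) = -1/31 (p(V, a) = 3/(-4 - 89) = 3/(-93) = 3*(-1/93) = -1/31)
M(w) = √2*√w (M(w) = √(2*w) = √2*√w)
h = √82 (h = √(√2*√2 + 80) = √(2 + 80) = √82 ≈ 9.0554)
P(T) = T + 2*T² (P(T) = (T² + T²) + T = 2*T² + T = T + 2*T²)
P(h)/(49682 + p(-148, 175)) = (√82*(1 + 2*√82))/(49682 - 1/31) = (√82*(1 + 2*√82))/(1540141/31) = (√82*(1 + 2*√82))*(31/1540141) = 31*√82*(1 + 2*√82)/1540141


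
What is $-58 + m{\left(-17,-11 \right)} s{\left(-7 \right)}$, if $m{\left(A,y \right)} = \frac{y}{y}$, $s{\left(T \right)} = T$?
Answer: $-65$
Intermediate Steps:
$m{\left(A,y \right)} = 1$
$-58 + m{\left(-17,-11 \right)} s{\left(-7 \right)} = -58 + 1 \left(-7\right) = -58 - 7 = -65$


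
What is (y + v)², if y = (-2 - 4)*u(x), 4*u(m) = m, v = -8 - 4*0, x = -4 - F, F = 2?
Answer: 1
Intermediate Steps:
x = -6 (x = -4 - 1*2 = -4 - 2 = -6)
v = -8 (v = -8 + 0 = -8)
u(m) = m/4
y = 9 (y = (-2 - 4)*((¼)*(-6)) = -6*(-3/2) = 9)
(y + v)² = (9 - 8)² = 1² = 1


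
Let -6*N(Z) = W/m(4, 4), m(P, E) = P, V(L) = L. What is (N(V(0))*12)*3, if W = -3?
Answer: 9/2 ≈ 4.5000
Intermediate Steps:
N(Z) = 1/8 (N(Z) = -(-1)/(2*4) = -1/6*(-3/4) = 1/8)
(N(V(0))*12)*3 = ((1/8)*12)*3 = (3/2)*3 = 9/2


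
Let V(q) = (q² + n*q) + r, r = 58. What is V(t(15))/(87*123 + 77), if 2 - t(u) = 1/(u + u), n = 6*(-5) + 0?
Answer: 2581/9700200 ≈ 0.00026608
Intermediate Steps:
n = -30 (n = -30 + 0 = -30)
t(u) = 2 - 1/(2*u) (t(u) = 2 - 1/(u + u) = 2 - 1/(2*u))
V(q) = 58 + q² - 30*q (V(q) = (q² - 30*q) + 58 = 58 + q² - 30*q)
V(t(15))/(87*123 + 77) = (58 + (2 - ½/15)² - 30*(2 - ½/15))/(87*123 + 77) = (58 + (2 - ½*1/15)² - 30*(2 - ½*1/15))/(10701 + 77) = (58 + (2 - 1/30)² - 30*(2 - 1/30))/10778 = (58 + (59/30)² - 30*59/30)*(1/10778) = (58 + 3481/900 - 59)*(1/10778) = (2581/900)*(1/10778) = 2581/9700200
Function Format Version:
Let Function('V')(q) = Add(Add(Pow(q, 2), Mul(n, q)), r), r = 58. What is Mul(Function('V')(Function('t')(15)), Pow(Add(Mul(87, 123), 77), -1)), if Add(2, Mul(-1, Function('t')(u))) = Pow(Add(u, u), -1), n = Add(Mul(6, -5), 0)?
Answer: Rational(2581, 9700200) ≈ 0.00026608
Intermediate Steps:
n = -30 (n = Add(-30, 0) = -30)
Function('t')(u) = Add(2, Mul(Rational(-1, 2), Pow(u, -1))) (Function('t')(u) = Add(2, Mul(-1, Pow(Add(u, u), -1))) = Add(2, Mul(-1, Pow(Mul(2, u), -1))) = Add(2, Mul(-1, Mul(Rational(1, 2), Pow(u, -1)))) = Add(2, Mul(Rational(-1, 2), Pow(u, -1))))
Function('V')(q) = Add(58, Pow(q, 2), Mul(-30, q)) (Function('V')(q) = Add(Add(Pow(q, 2), Mul(-30, q)), 58) = Add(58, Pow(q, 2), Mul(-30, q)))
Mul(Function('V')(Function('t')(15)), Pow(Add(Mul(87, 123), 77), -1)) = Mul(Add(58, Pow(Add(2, Mul(Rational(-1, 2), Pow(15, -1))), 2), Mul(-30, Add(2, Mul(Rational(-1, 2), Pow(15, -1))))), Pow(Add(Mul(87, 123), 77), -1)) = Mul(Add(58, Pow(Add(2, Mul(Rational(-1, 2), Rational(1, 15))), 2), Mul(-30, Add(2, Mul(Rational(-1, 2), Rational(1, 15))))), Pow(Add(10701, 77), -1)) = Mul(Add(58, Pow(Add(2, Rational(-1, 30)), 2), Mul(-30, Add(2, Rational(-1, 30)))), Pow(10778, -1)) = Mul(Add(58, Pow(Rational(59, 30), 2), Mul(-30, Rational(59, 30))), Rational(1, 10778)) = Mul(Add(58, Rational(3481, 900), -59), Rational(1, 10778)) = Mul(Rational(2581, 900), Rational(1, 10778)) = Rational(2581, 9700200)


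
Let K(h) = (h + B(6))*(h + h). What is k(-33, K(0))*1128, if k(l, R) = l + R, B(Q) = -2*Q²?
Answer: -37224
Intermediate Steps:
K(h) = 2*h*(-72 + h) (K(h) = (h - 2*6²)*(h + h) = (h - 2*36)*(2*h) = (h - 72)*(2*h) = (-72 + h)*(2*h) = 2*h*(-72 + h))
k(l, R) = R + l
k(-33, K(0))*1128 = (2*0*(-72 + 0) - 33)*1128 = (2*0*(-72) - 33)*1128 = (0 - 33)*1128 = -33*1128 = -37224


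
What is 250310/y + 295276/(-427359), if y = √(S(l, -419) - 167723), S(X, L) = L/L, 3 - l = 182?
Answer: -295276/427359 - 125155*I*√167722/83861 ≈ -0.69093 - 611.2*I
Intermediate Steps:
l = -179 (l = 3 - 1*182 = 3 - 182 = -179)
S(X, L) = 1
y = I*√167722 (y = √(1 - 167723) = √(-167722) = I*√167722 ≈ 409.54*I)
250310/y + 295276/(-427359) = 250310/((I*√167722)) + 295276/(-427359) = 250310*(-I*√167722/167722) + 295276*(-1/427359) = -125155*I*√167722/83861 - 295276/427359 = -295276/427359 - 125155*I*√167722/83861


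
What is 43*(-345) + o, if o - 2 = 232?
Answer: -14601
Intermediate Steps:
o = 234 (o = 2 + 232 = 234)
43*(-345) + o = 43*(-345) + 234 = -14835 + 234 = -14601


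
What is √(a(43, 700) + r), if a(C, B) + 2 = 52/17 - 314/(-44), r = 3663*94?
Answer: √48163530382/374 ≈ 586.80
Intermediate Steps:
r = 344322
a(C, B) = 3065/374 (a(C, B) = -2 + (52/17 - 314/(-44)) = -2 + (52*(1/17) - 314*(-1/44)) = -2 + (52/17 + 157/22) = -2 + 3813/374 = 3065/374)
√(a(43, 700) + r) = √(3065/374 + 344322) = √(128779493/374) = √48163530382/374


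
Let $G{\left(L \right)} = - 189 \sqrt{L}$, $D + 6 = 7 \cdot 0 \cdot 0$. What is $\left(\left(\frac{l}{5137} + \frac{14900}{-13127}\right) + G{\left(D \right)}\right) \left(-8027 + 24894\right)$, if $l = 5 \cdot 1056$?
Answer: $- \frac{11087353780}{6130309} - 3187863 i \sqrt{6} \approx -1808.6 - 7.8086 \cdot 10^{6} i$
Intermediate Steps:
$l = 5280$
$D = -6$ ($D = -6 + 7 \cdot 0 \cdot 0 = -6 + 0 \cdot 0 = -6 + 0 = -6$)
$\left(\left(\frac{l}{5137} + \frac{14900}{-13127}\right) + G{\left(D \right)}\right) \left(-8027 + 24894\right) = \left(\left(\frac{5280}{5137} + \frac{14900}{-13127}\right) - 189 \sqrt{-6}\right) \left(-8027 + 24894\right) = \left(\left(5280 \cdot \frac{1}{5137} + 14900 \left(- \frac{1}{13127}\right)\right) - 189 i \sqrt{6}\right) 16867 = \left(\left(\frac{480}{467} - \frac{14900}{13127}\right) - 189 i \sqrt{6}\right) 16867 = \left(- \frac{657340}{6130309} - 189 i \sqrt{6}\right) 16867 = - \frac{11087353780}{6130309} - 3187863 i \sqrt{6}$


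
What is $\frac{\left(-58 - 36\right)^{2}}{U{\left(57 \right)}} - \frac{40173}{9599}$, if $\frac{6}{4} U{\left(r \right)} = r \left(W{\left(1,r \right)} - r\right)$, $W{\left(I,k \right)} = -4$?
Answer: $- \frac{88968889}{11125241} \approx -7.997$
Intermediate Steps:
$U{\left(r \right)} = \frac{2 r \left(-4 - r\right)}{3}$
$\frac{\left(-58 - 36\right)^{2}}{U{\left(57 \right)}} - \frac{40173}{9599} = \frac{\left(-58 - 36\right)^{2}}{\left(- \frac{2}{3}\right) 57 \left(4 + 57\right)} - \frac{40173}{9599} = \frac{\left(-94\right)^{2}}{\left(- \frac{2}{3}\right) 57 \cdot 61} - \frac{40173}{9599} = \frac{8836}{-2318} - \frac{40173}{9599} = 8836 \left(- \frac{1}{2318}\right) - \frac{40173}{9599} = - \frac{4418}{1159} - \frac{40173}{9599} = - \frac{88968889}{11125241}$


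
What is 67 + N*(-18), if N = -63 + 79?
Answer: -221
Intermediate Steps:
N = 16
67 + N*(-18) = 67 + 16*(-18) = 67 - 288 = -221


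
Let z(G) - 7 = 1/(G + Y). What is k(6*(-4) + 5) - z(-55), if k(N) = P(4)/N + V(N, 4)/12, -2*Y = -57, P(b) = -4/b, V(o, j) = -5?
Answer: -88531/12084 ≈ -7.3263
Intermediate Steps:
Y = 57/2 (Y = -½*(-57) = 57/2 ≈ 28.500)
k(N) = -5/12 - 1/N (k(N) = (-4/4)/N - 5/12 = (-4*¼)/N - 5*1/12 = -1/N - 5/12 = -5/12 - 1/N)
z(G) = 7 + 1/(57/2 + G) (z(G) = 7 + 1/(G + 57/2) = 7 + 1/(57/2 + G))
k(6*(-4) + 5) - z(-55) = (-5/12 - 1/(6*(-4) + 5)) - (401 + 14*(-55))/(57 + 2*(-55)) = (-5/12 - 1/(-24 + 5)) - (401 - 770)/(57 - 110) = (-5/12 - 1/(-19)) - (-369)/(-53) = (-5/12 - 1*(-1/19)) - (-1)*(-369)/53 = (-5/12 + 1/19) - 1*369/53 = -83/228 - 369/53 = -88531/12084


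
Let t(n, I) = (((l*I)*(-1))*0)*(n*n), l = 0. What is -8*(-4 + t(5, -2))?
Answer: 32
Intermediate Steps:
t(n, I) = 0 (t(n, I) = (((0*I)*(-1))*0)*(n*n) = ((0*(-1))*0)*n**2 = (0*0)*n**2 = 0*n**2 = 0)
-8*(-4 + t(5, -2)) = -8*(-4 + 0) = -8*(-4) = 32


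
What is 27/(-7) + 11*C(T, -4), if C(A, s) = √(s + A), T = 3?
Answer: -27/7 + 11*I ≈ -3.8571 + 11.0*I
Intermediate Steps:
C(A, s) = √(A + s)
27/(-7) + 11*C(T, -4) = 27/(-7) + 11*√(3 - 4) = 27*(-⅐) + 11*√(-1) = -27/7 + 11*I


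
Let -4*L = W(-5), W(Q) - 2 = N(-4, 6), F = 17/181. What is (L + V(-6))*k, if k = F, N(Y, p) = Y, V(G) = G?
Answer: -187/362 ≈ -0.51657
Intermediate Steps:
F = 17/181 (F = 17*(1/181) = 17/181 ≈ 0.093923)
W(Q) = -2 (W(Q) = 2 - 4 = -2)
L = ½ (L = -¼*(-2) = ½ ≈ 0.50000)
k = 17/181 ≈ 0.093923
(L + V(-6))*k = (½ - 6)*(17/181) = -11/2*17/181 = -187/362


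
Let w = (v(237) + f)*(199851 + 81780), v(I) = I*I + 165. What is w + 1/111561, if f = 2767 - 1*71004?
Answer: -373980785400872/111561 ≈ -3.3523e+9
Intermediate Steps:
v(I) = 165 + I² (v(I) = I² + 165 = 165 + I²)
f = -68237 (f = 2767 - 71004 = -68237)
w = -3352253793 (w = ((165 + 237²) - 68237)*(199851 + 81780) = ((165 + 56169) - 68237)*281631 = (56334 - 68237)*281631 = -11903*281631 = -3352253793)
w + 1/111561 = -3352253793 + 1/111561 = -373980785400872/111561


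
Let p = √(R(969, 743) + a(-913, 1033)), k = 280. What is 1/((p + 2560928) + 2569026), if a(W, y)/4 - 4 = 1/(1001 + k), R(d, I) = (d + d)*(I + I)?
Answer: 3285735537/16855670316409594 - √295361083353/8427835158204797 ≈ 1.9487e-7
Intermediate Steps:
R(d, I) = 4*I*d (R(d, I) = (2*d)*(2*I) = 4*I*d)
a(W, y) = 20500/1281 (a(W, y) = 16 + 4/(1001 + 280) = 16 + 4/1281 = 20500/1281)
p = 4*√295361083353/1281 (p = √(4*743*969 + 20500/1281) = √(2879868 + 20500/1281) = √(3689131408/1281) = 4*√295361083353/1281 ≈ 1697.0)
1/((p + 2560928) + 2569026) = 1/((4*√295361083353/1281 + 2560928) + 2569026) = 1/((2560928 + 4*√295361083353/1281) + 2569026) = 1/(5129954 + 4*√295361083353/1281)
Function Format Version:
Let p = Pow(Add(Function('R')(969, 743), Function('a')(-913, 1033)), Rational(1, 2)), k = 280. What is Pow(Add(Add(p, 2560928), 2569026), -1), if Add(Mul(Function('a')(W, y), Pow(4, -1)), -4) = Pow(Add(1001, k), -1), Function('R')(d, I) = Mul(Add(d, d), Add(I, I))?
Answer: Add(Rational(3285735537, 16855670316409594), Mul(Rational(-1, 8427835158204797), Pow(295361083353, Rational(1, 2)))) ≈ 1.9487e-7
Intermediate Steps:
Function('R')(d, I) = Mul(4, I, d) (Function('R')(d, I) = Mul(Mul(2, d), Mul(2, I)) = Mul(4, I, d))
Function('a')(W, y) = Rational(20500, 1281) (Function('a')(W, y) = Add(16, Mul(4, Pow(Add(1001, 280), -1))) = Add(16, Mul(4, Pow(1281, -1))) = Add(16, Mul(4, Rational(1, 1281))) = Add(16, Rational(4, 1281)) = Rational(20500, 1281))
p = Mul(Rational(4, 1281), Pow(295361083353, Rational(1, 2))) (p = Pow(Add(Mul(4, 743, 969), Rational(20500, 1281)), Rational(1, 2)) = Pow(Add(2879868, Rational(20500, 1281)), Rational(1, 2)) = Pow(Rational(3689131408, 1281), Rational(1, 2)) = Mul(Rational(4, 1281), Pow(295361083353, Rational(1, 2))) ≈ 1697.0)
Pow(Add(Add(p, 2560928), 2569026), -1) = Pow(Add(Add(Mul(Rational(4, 1281), Pow(295361083353, Rational(1, 2))), 2560928), 2569026), -1) = Pow(Add(Add(2560928, Mul(Rational(4, 1281), Pow(295361083353, Rational(1, 2)))), 2569026), -1) = Pow(Add(5129954, Mul(Rational(4, 1281), Pow(295361083353, Rational(1, 2)))), -1)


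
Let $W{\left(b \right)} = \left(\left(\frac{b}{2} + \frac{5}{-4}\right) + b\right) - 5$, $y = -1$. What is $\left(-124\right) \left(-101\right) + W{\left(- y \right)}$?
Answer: $\frac{50077}{4} \approx 12519.0$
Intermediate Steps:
$W{\left(b \right)} = - \frac{25}{4} + \frac{3 b}{2}$ ($W{\left(b \right)} = \left(\left(b \frac{1}{2} + 5 \left(- \frac{1}{4}\right)\right) + b\right) - 5 = \left(\left(\frac{b}{2} - \frac{5}{4}\right) + b\right) - 5 = \left(\left(- \frac{5}{4} + \frac{b}{2}\right) + b\right) - 5 = \left(- \frac{5}{4} + \frac{3 b}{2}\right) - 5 = - \frac{25}{4} + \frac{3 b}{2}$)
$\left(-124\right) \left(-101\right) + W{\left(- y \right)} = \left(-124\right) \left(-101\right) - \left(\frac{25}{4} - \frac{3 \left(\left(-1\right) \left(-1\right)\right)}{2}\right) = 12524 + \left(- \frac{25}{4} + \frac{3}{2} \cdot 1\right) = 12524 + \left(- \frac{25}{4} + \frac{3}{2}\right) = 12524 - \frac{19}{4} = \frac{50077}{4}$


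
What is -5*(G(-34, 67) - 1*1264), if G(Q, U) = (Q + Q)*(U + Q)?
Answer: 17540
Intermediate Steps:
G(Q, U) = 2*Q*(Q + U) (G(Q, U) = (2*Q)*(Q + U) = 2*Q*(Q + U))
-5*(G(-34, 67) - 1*1264) = -5*(2*(-34)*(-34 + 67) - 1*1264) = -5*(2*(-34)*33 - 1264) = -5*(-2244 - 1264) = -5*(-3508) = 17540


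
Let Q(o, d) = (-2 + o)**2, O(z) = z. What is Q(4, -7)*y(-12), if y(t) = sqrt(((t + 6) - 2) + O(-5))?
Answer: 4*I*sqrt(13) ≈ 14.422*I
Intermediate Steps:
y(t) = sqrt(-1 + t) (y(t) = sqrt(((t + 6) - 2) - 5) = sqrt(((6 + t) - 2) - 5) = sqrt((4 + t) - 5) = sqrt(-1 + t))
Q(4, -7)*y(-12) = (-2 + 4)**2*sqrt(-1 - 12) = 2**2*sqrt(-13) = 4*(I*sqrt(13)) = 4*I*sqrt(13)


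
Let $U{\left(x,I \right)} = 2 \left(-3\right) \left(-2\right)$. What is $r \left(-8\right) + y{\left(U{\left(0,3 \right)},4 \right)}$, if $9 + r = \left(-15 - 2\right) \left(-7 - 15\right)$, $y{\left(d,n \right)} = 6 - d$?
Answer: $-2926$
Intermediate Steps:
$U{\left(x,I \right)} = 12$ ($U{\left(x,I \right)} = \left(-6\right) \left(-2\right) = 12$)
$r = 365$ ($r = -9 + \left(-15 - 2\right) \left(-7 - 15\right) = -9 - -374 = -9 + 374 = 365$)
$r \left(-8\right) + y{\left(U{\left(0,3 \right)},4 \right)} = 365 \left(-8\right) + \left(6 - 12\right) = -2920 + \left(6 - 12\right) = -2920 - 6 = -2926$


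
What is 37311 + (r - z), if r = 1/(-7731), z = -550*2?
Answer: 296955440/7731 ≈ 38411.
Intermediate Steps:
z = -1100
r = -1/7731 ≈ -0.00012935
37311 + (r - z) = 37311 + (-1/7731 - 1*(-1100)) = 37311 + (-1/7731 + 1100) = 37311 + 8504099/7731 = 296955440/7731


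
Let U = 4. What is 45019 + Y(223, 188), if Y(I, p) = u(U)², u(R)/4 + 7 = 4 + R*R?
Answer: 47723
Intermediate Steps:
u(R) = -12 + 4*R² (u(R) = -28 + 4*(4 + R*R) = -28 + 4*(4 + R²) = -28 + (16 + 4*R²) = -12 + 4*R²)
Y(I, p) = 2704 (Y(I, p) = (-12 + 4*4²)² = (-12 + 4*16)² = (-12 + 64)² = 52² = 2704)
45019 + Y(223, 188) = 45019 + 2704 = 47723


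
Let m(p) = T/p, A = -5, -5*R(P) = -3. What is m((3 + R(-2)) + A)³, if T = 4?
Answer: -8000/343 ≈ -23.324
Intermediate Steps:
R(P) = ⅗ (R(P) = -⅕*(-3) = ⅗)
m(p) = 4/p
m((3 + R(-2)) + A)³ = (4/((3 + ⅗) - 5))³ = (4/(18/5 - 5))³ = (4/(-7/5))³ = (4*(-5/7))³ = (-20/7)³ = -8000/343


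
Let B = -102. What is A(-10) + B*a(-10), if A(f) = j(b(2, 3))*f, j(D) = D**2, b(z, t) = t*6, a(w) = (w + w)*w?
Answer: -23640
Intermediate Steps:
a(w) = 2*w**2 (a(w) = (2*w)*w = 2*w**2)
b(z, t) = 6*t
A(f) = 324*f (A(f) = (6*3)**2*f = 18**2*f = 324*f)
A(-10) + B*a(-10) = 324*(-10) - 204*(-10)**2 = -3240 - 204*100 = -3240 - 102*200 = -3240 - 20400 = -23640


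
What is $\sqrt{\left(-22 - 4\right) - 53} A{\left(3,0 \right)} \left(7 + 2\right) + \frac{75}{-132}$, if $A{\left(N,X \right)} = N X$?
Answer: $- \frac{25}{44} \approx -0.56818$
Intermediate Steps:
$\sqrt{\left(-22 - 4\right) - 53} A{\left(3,0 \right)} \left(7 + 2\right) + \frac{75}{-132} = \sqrt{\left(-22 - 4\right) - 53} \cdot 3 \cdot 0 \left(7 + 2\right) + \frac{75}{-132} = \sqrt{\left(-22 - 4\right) - 53} \cdot 0 \cdot 9 + 75 \left(- \frac{1}{132}\right) = \sqrt{-26 - 53} \cdot 0 - \frac{25}{44} = \sqrt{-79} \cdot 0 - \frac{25}{44} = i \sqrt{79} \cdot 0 - \frac{25}{44} = 0 - \frac{25}{44} = - \frac{25}{44}$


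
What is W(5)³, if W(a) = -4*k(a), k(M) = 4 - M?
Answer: 64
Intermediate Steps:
W(a) = -16 + 4*a (W(a) = -4*(4 - a) = -16 + 4*a)
W(5)³ = (-16 + 4*5)³ = (-16 + 20)³ = 4³ = 64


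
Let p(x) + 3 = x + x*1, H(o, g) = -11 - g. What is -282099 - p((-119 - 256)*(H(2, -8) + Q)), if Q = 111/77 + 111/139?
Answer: -3025373238/10703 ≈ -2.8267e+5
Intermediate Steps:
Q = 23976/10703 (Q = 111*(1/77) + 111*(1/139) = 111/77 + 111/139 = 23976/10703 ≈ 2.2401)
p(x) = -3 + 2*x (p(x) = -3 + (x + x*1) = -3 + (x + x) = -3 + 2*x)
-282099 - p((-119 - 256)*(H(2, -8) + Q)) = -282099 - (-3 + 2*((-119 - 256)*((-11 - 1*(-8)) + 23976/10703))) = -282099 - (-3 + 2*(-375*((-11 + 8) + 23976/10703))) = -282099 - (-3 + 2*(-375*(-3 + 23976/10703))) = -282099 - (-3 + 2*(-375*(-8133/10703))) = -282099 - (-3 + 2*(3049875/10703)) = -282099 - (-3 + 6099750/10703) = -282099 - 1*6067641/10703 = -282099 - 6067641/10703 = -3025373238/10703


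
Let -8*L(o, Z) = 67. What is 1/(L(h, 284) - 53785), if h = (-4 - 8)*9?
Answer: -8/430347 ≈ -1.8590e-5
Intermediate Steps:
h = -108 (h = -12*9 = -108)
L(o, Z) = -67/8 (L(o, Z) = -⅛*67 = -67/8)
1/(L(h, 284) - 53785) = 1/(-67/8 - 53785) = 1/(-430347/8) = -8/430347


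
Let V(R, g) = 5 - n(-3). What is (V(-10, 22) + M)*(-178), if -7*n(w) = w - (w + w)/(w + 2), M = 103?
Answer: -132966/7 ≈ -18995.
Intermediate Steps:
n(w) = -w/7 + 2*w/(7*(2 + w)) (n(w) = -(w - (w + w)/(w + 2))/7 = -(w - 2*w/(2 + w))/7 = -w/7 + 2*w/(7*(2 + w)))
V(R, g) = 26/7 (V(R, g) = 5 - (-1)*(-3)**2/(14 + 7*(-3)) = 5 - (-1)*9/(14 - 21) = 5 - (-1)*9/(-7) = 5 - (-1)*9*(-1)/7 = 5 - 1*9/7 = 5 - 9/7 = 26/7)
(V(-10, 22) + M)*(-178) = (26/7 + 103)*(-178) = (747/7)*(-178) = -132966/7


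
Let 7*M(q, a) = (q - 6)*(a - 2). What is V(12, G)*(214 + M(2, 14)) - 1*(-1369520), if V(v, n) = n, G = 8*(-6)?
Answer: 9517040/7 ≈ 1.3596e+6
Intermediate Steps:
M(q, a) = (-6 + q)*(-2 + a)/7 (M(q, a) = ((q - 6)*(a - 2))/7 = ((-6 + q)*(-2 + a))/7 = (-6 + q)*(-2 + a)/7)
G = -48
V(12, G)*(214 + M(2, 14)) - 1*(-1369520) = -48*(214 + (12/7 - 6/7*14 - 2/7*2 + (⅐)*14*2)) - 1*(-1369520) = -48*(214 + (12/7 - 12 - 4/7 + 4)) + 1369520 = -48*(214 - 48/7) + 1369520 = -48*1450/7 + 1369520 = -69600/7 + 1369520 = 9517040/7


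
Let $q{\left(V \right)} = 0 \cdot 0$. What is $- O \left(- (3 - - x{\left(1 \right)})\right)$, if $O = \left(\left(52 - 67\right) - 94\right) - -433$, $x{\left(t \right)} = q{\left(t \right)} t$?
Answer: $972$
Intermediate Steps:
$q{\left(V \right)} = 0$
$x{\left(t \right)} = 0$ ($x{\left(t \right)} = 0 t = 0$)
$O = 324$ ($O = \left(-15 - 94\right) + 433 = -109 + 433 = 324$)
$- O \left(- (3 - - x{\left(1 \right)})\right) = - 324 \left(- (3 + \left(0 - 0\right))\right) = - 324 \left(- (3 + \left(0 + 0\right))\right) = - 324 \left(- (3 + 0)\right) = - 324 \left(\left(-1\right) 3\right) = - 324 \left(-3\right) = \left(-1\right) \left(-972\right) = 972$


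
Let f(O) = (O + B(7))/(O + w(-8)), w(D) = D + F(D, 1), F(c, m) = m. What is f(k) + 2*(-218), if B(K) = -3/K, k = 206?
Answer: -605909/1393 ≈ -434.97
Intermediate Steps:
w(D) = 1 + D (w(D) = D + 1 = 1 + D)
f(O) = (-3/7 + O)/(-7 + O) (f(O) = (O - 3/7)/(O + (1 - 8)) = (O - 3*⅐)/(O - 7) = (O - 3/7)/(-7 + O) = (-3/7 + O)/(-7 + O))
f(k) + 2*(-218) = (-3/7 + 206)/(-7 + 206) + 2*(-218) = (1439/7)/199 - 436 = (1/199)*(1439/7) - 436 = 1439/1393 - 436 = -605909/1393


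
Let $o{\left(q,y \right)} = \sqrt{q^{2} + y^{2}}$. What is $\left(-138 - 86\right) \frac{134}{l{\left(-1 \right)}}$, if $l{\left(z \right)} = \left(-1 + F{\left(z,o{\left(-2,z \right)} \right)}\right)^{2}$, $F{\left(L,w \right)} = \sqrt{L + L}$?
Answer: $- \frac{30016}{\left(1 - i \sqrt{2}\right)^{2}} \approx 3335.1 - 9433.1 i$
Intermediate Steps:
$F{\left(L,w \right)} = \sqrt{2} \sqrt{L}$ ($F{\left(L,w \right)} = \sqrt{2 L} = \sqrt{2} \sqrt{L}$)
$l{\left(z \right)} = \left(-1 + \sqrt{2} \sqrt{z}\right)^{2}$
$\left(-138 - 86\right) \frac{134}{l{\left(-1 \right)}} = \left(-138 - 86\right) \frac{134}{\left(-1 + \sqrt{2} \sqrt{-1}\right)^{2}} = - 224 \frac{134}{\left(-1 + \sqrt{2} i\right)^{2}} = - 224 \frac{134}{\left(-1 + i \sqrt{2}\right)^{2}} = - \frac{30016}{\left(-1 + i \sqrt{2}\right)^{2}}$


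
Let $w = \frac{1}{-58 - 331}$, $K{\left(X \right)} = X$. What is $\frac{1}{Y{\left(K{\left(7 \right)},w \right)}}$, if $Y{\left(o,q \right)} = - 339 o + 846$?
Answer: $- \frac{1}{1527} \approx -0.00065488$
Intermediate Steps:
$w = - \frac{1}{389}$ ($w = \frac{1}{-389} = - \frac{1}{389} \approx -0.0025707$)
$Y{\left(o,q \right)} = 846 - 339 o$
$\frac{1}{Y{\left(K{\left(7 \right)},w \right)}} = \frac{1}{846 - 2373} = \frac{1}{-1527} = - \frac{1}{1527}$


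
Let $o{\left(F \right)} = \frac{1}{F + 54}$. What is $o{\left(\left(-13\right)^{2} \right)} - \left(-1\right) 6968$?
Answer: $\frac{1553865}{223} \approx 6968.0$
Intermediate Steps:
$o{\left(F \right)} = \frac{1}{54 + F}$
$o{\left(\left(-13\right)^{2} \right)} - \left(-1\right) 6968 = \frac{1}{54 + \left(-13\right)^{2}} - \left(-1\right) 6968 = \frac{1}{54 + 169} - -6968 = \frac{1}{223} + 6968 = \frac{1553865}{223}$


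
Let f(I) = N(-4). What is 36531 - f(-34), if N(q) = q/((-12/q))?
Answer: 109597/3 ≈ 36532.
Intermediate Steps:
N(q) = -q**2/12 (N(q) = q*(-q/12) = -q**2/12)
f(I) = -4/3 (f(I) = -1/12*(-4)**2 = -1/12*16 = -4/3)
36531 - f(-34) = 36531 - 1*(-4/3) = 36531 + 4/3 = 109597/3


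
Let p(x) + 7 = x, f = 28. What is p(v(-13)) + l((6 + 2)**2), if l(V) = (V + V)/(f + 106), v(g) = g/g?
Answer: -338/67 ≈ -5.0448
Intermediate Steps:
v(g) = 1
l(V) = V/67 (l(V) = (V + V)/(28 + 106) = (2*V)/134 = (2*V)*(1/134) = V/67)
p(x) = -7 + x
p(v(-13)) + l((6 + 2)**2) = (-7 + 1) + (6 + 2)**2/67 = -6 + (1/67)*8**2 = -6 + (1/67)*64 = -6 + 64/67 = -338/67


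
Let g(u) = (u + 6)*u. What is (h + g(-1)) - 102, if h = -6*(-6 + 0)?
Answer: -71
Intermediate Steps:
g(u) = u*(6 + u) (g(u) = (6 + u)*u = u*(6 + u))
h = 36 (h = -6*(-6) = 36)
(h + g(-1)) - 102 = (36 - (6 - 1)) - 102 = (36 - 1*5) - 102 = (36 - 5) - 102 = 31 - 102 = -71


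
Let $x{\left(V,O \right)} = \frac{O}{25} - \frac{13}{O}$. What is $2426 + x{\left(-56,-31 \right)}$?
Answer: $\frac{1879514}{775} \approx 2425.2$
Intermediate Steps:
$x{\left(V,O \right)} = - \frac{13}{O} + \frac{O}{25}$ ($x{\left(V,O \right)} = O \frac{1}{25} - \frac{13}{O} = \frac{O}{25} - \frac{13}{O} = - \frac{13}{O} + \frac{O}{25}$)
$2426 + x{\left(-56,-31 \right)} = 2426 + \left(- \frac{13}{-31} + \frac{1}{25} \left(-31\right)\right) = 2426 - \frac{636}{775} = \frac{1879514}{775}$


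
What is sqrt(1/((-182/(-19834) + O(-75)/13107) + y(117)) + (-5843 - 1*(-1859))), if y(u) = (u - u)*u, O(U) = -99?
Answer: I*sqrt(16652676343402)/70318 ≈ 58.033*I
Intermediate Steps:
y(u) = 0 (y(u) = 0*u = 0)
sqrt(1/((-182/(-19834) + O(-75)/13107) + y(117)) + (-5843 - 1*(-1859))) = sqrt(1/((-182/(-19834) - 99/13107) + 0) + (-5843 - 1*(-1859))) = sqrt(1/((-182*(-1/19834) - 99*1/13107) + 0) + (-5843 + 1859)) = sqrt(1/((91/9917 - 33/4369) + 0) - 3984) = sqrt(1/(70318/43327373 + 0) - 3984) = sqrt(1/(70318/43327373) - 3984) = sqrt(43327373/70318 - 3984) = sqrt(-236819539/70318) = I*sqrt(16652676343402)/70318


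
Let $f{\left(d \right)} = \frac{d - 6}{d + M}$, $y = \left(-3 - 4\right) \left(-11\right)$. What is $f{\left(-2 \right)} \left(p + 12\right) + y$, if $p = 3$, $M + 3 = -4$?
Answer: $\frac{271}{3} \approx 90.333$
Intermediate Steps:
$M = -7$ ($M = -3 - 4 = -7$)
$y = 77$ ($y = \left(-3 - 4\right) \left(-11\right) = \left(-7\right) \left(-11\right) = 77$)
$f{\left(d \right)} = \frac{-6 + d}{-7 + d}$ ($f{\left(d \right)} = \frac{d - 6}{d - 7} = \frac{-6 + d}{-7 + d}$)
$f{\left(-2 \right)} \left(p + 12\right) + y = \frac{-6 - 2}{-7 - 2} \left(3 + 12\right) + 77 = \frac{1}{-9} \left(-8\right) 15 + 77 = \left(- \frac{1}{9}\right) \left(-8\right) 15 + 77 = \frac{8}{9} \cdot 15 + 77 = \frac{40}{3} + 77 = \frac{271}{3}$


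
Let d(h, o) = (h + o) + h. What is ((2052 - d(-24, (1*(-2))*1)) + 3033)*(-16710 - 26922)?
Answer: -224050320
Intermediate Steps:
d(h, o) = o + 2*h
((2052 - d(-24, (1*(-2))*1)) + 3033)*(-16710 - 26922) = ((2052 - ((1*(-2))*1 + 2*(-24))) + 3033)*(-16710 - 26922) = ((2052 - (-2*1 - 48)) + 3033)*(-43632) = ((2052 - (-2 - 48)) + 3033)*(-43632) = ((2052 - 1*(-50)) + 3033)*(-43632) = ((2052 + 50) + 3033)*(-43632) = (2102 + 3033)*(-43632) = 5135*(-43632) = -224050320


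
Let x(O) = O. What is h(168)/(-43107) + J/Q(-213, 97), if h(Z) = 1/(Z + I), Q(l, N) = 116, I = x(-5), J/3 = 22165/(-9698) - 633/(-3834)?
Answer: -98642899770/1798785291029 ≈ -0.054839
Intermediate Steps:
J = -505396/79449 (J = 3*(22165/(-9698) - 633/(-3834)) = 3*(22165*(-1/9698) - 633*(-1/3834)) = 3*(-1705/746 + 211/1278) = 3*(-505396/238347) = -505396/79449 ≈ -6.3613)
I = -5
h(Z) = 1/(-5 + Z) (h(Z) = 1/(Z - 5) = 1/(-5 + Z))
h(168)/(-43107) + J/Q(-213, 97) = 1/((-5 + 168)*(-43107)) - 505396/79449/116 = -1/43107/163 - 505396/79449*1/116 = (1/163)*(-1/43107) - 126349/2304021 = -1/7026441 - 126349/2304021 = -98642899770/1798785291029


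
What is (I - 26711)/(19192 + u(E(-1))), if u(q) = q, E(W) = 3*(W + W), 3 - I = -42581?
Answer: 15873/19186 ≈ 0.82732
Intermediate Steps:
I = 42584 (I = 3 - 1*(-42581) = 3 + 42581 = 42584)
E(W) = 6*W (E(W) = 3*(2*W) = 6*W)
(I - 26711)/(19192 + u(E(-1))) = (42584 - 26711)/(19192 + 6*(-1)) = 15873/(19192 - 6) = 15873/19186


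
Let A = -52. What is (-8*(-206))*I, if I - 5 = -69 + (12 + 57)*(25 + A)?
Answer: -3175696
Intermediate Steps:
I = -1927 (I = 5 + (-69 + (12 + 57)*(25 - 52)) = 5 + (-69 + 69*(-27)) = 5 + (-69 - 1863) = 5 - 1932 = -1927)
(-8*(-206))*I = -8*(-206)*(-1927) = 1648*(-1927) = -3175696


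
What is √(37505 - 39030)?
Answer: 5*I*√61 ≈ 39.051*I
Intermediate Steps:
√(37505 - 39030) = √(-1525) = 5*I*√61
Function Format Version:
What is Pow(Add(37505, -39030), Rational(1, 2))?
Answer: Mul(5, I, Pow(61, Rational(1, 2))) ≈ Mul(39.051, I)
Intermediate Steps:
Pow(Add(37505, -39030), Rational(1, 2)) = Pow(-1525, Rational(1, 2)) = Mul(5, I, Pow(61, Rational(1, 2)))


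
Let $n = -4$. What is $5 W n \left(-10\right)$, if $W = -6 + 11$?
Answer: $1000$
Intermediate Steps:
$W = 5$
$5 W n \left(-10\right) = 5 \cdot 5 \left(\left(-4\right) \left(-10\right)\right) = 25 \cdot 40 = 1000$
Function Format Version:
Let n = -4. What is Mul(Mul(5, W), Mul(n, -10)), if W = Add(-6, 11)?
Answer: 1000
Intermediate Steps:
W = 5
Mul(Mul(5, W), Mul(n, -10)) = Mul(Mul(5, 5), Mul(-4, -10)) = Mul(25, 40) = 1000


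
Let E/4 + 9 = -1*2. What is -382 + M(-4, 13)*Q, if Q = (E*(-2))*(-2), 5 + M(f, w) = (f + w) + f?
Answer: -382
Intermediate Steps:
E = -44 (E = -36 + 4*(-1*2) = -36 + 4*(-2) = -36 - 8 = -44)
M(f, w) = -5 + w + 2*f (M(f, w) = -5 + ((f + w) + f) = -5 + (w + 2*f) = -5 + w + 2*f)
Q = -176 (Q = -44*(-2)*(-2) = 88*(-2) = -176)
-382 + M(-4, 13)*Q = -382 + (-5 + 13 + 2*(-4))*(-176) = -382 + (-5 + 13 - 8)*(-176) = -382 + 0*(-176) = -382 + 0 = -382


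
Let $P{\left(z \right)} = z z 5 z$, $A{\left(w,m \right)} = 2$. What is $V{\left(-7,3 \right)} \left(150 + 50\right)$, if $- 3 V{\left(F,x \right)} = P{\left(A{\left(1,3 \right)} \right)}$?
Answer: $- \frac{8000}{3} \approx -2666.7$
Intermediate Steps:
$P{\left(z \right)} = 5 z^{3}$ ($P{\left(z \right)} = z^{2} \cdot 5 z = 5 z^{2} z = 5 z^{3}$)
$V{\left(F,x \right)} = - \frac{40}{3}$ ($V{\left(F,x \right)} = - \frac{5 \cdot 2^{3}}{3} = - \frac{5 \cdot 8}{3} = \left(- \frac{1}{3}\right) 40 = - \frac{40}{3}$)
$V{\left(-7,3 \right)} \left(150 + 50\right) = - \frac{40 \left(150 + 50\right)}{3} = \left(- \frac{40}{3}\right) 200 = - \frac{8000}{3}$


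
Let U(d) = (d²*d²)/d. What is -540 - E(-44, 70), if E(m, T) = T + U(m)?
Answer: 84574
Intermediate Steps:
U(d) = d³ (U(d) = d⁴/d = d³)
E(m, T) = T + m³
-540 - E(-44, 70) = -540 - (70 + (-44)³) = -540 - (70 - 85184) = -540 - 1*(-85114) = -540 + 85114 = 84574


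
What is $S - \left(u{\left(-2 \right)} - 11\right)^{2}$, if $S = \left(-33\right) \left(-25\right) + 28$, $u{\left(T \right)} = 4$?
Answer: $804$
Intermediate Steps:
$S = 853$ ($S = 825 + 28 = 853$)
$S - \left(u{\left(-2 \right)} - 11\right)^{2} = 853 - \left(4 - 11\right)^{2} = 853 - \left(-7\right)^{2} = 853 - 49 = 804$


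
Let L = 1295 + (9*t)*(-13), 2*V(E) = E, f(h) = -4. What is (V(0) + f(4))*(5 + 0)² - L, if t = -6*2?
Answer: -2799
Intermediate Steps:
V(E) = E/2
t = -12
L = 2699 (L = 1295 + (9*(-12))*(-13) = 1295 - 108*(-13) = 1295 + 1404 = 2699)
(V(0) + f(4))*(5 + 0)² - L = ((½)*0 - 4)*(5 + 0)² - 1*2699 = (0 - 4)*5² - 2699 = -4*25 - 2699 = -100 - 2699 = -2799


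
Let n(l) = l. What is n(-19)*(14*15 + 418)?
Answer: -11932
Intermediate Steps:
n(-19)*(14*15 + 418) = -19*(14*15 + 418) = -19*(210 + 418) = -19*628 = -11932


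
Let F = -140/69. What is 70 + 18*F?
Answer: 770/23 ≈ 33.478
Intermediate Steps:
F = -140/69 (F = -140*1/69 = -140/69 ≈ -2.0290)
70 + 18*F = 70 + 18*(-140/69) = 70 - 840/23 = 770/23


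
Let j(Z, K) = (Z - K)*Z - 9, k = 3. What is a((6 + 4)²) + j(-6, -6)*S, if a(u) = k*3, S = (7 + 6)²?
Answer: -1512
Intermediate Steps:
j(Z, K) = -9 + Z*(Z - K) (j(Z, K) = Z*(Z - K) - 9 = -9 + Z*(Z - K))
S = 169 (S = 13² = 169)
a(u) = 9 (a(u) = 3*3 = 9)
a((6 + 4)²) + j(-6, -6)*S = 9 + (-9 + (-6)² - 1*(-6)*(-6))*169 = 9 + (-9 + 36 - 36)*169 = 9 - 9*169 = 9 - 1521 = -1512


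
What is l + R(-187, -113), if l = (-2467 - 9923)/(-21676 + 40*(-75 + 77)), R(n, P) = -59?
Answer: -630887/10798 ≈ -58.426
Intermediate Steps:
l = 6195/10798 (l = -12390/(-21676 + 40*2) = -12390/(-21676 + 80) = -12390/(-21596) = -12390*(-1/21596) = 6195/10798 ≈ 0.57372)
l + R(-187, -113) = 6195/10798 - 59 = -630887/10798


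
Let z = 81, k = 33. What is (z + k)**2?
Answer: 12996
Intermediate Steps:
(z + k)**2 = (81 + 33)**2 = 114**2 = 12996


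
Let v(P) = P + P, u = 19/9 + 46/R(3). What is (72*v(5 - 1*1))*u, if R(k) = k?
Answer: 10048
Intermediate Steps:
u = 157/9 (u = 19/9 + 46/3 = 157/9 ≈ 17.444)
v(P) = 2*P
(72*v(5 - 1*1))*u = (72*(2*(5 - 1*1)))*(157/9) = (72*(2*(5 - 1)))*(157/9) = (72*(2*4))*(157/9) = (72*8)*(157/9) = 576*(157/9) = 10048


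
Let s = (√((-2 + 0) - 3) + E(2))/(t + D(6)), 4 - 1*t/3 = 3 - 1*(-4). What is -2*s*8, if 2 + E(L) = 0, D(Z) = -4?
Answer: -32/13 + 16*I*√5/13 ≈ -2.4615 + 2.7521*I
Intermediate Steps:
t = -9 (t = 12 - 3*(3 - 1*(-4)) = 12 - 3*(3 + 4) = 12 - 3*7 = 12 - 21 = -9)
E(L) = -2 (E(L) = -2 + 0 = -2)
s = 2/13 - I*√5/13 (s = (√((-2 + 0) - 3) - 2)/(-9 - 4) = (√(-2 - 3) - 2)/(-13) = (√(-5) - 2)*(-1/13) = (I*√5 - 2)*(-1/13) = (-2 + I*√5)*(-1/13) = 2/13 - I*√5/13 ≈ 0.15385 - 0.17201*I)
-2*s*8 = -2*(2/13 - I*√5/13)*8 = (-4/13 + 2*I*√5/13)*8 = -32/13 + 16*I*√5/13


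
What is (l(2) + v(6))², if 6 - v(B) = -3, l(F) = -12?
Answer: 9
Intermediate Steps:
v(B) = 9 (v(B) = 6 - 1*(-3) = 6 + 3 = 9)
(l(2) + v(6))² = (-12 + 9)² = (-3)² = 9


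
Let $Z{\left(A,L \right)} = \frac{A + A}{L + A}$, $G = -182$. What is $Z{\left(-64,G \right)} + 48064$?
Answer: $\frac{5911936}{123} \approx 48065.0$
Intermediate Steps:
$Z{\left(A,L \right)} = \frac{2 A}{A + L}$
$Z{\left(-64,G \right)} + 48064 = 2 \left(-64\right) \frac{1}{-64 - 182} + 48064 = 2 \left(-64\right) \frac{1}{-246} + 48064 = 2 \left(-64\right) \left(- \frac{1}{246}\right) + 48064 = \frac{64}{123} + 48064 = \frac{5911936}{123}$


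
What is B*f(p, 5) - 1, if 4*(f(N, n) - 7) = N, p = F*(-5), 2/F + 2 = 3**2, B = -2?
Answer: -100/7 ≈ -14.286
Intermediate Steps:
F = 2/7 (F = 2/(-2 + 3**2) = 2/(-2 + 9) = 2/7 ≈ 0.28571)
p = -10/7 (p = (2/7)*(-5) = -10/7 ≈ -1.4286)
f(N, n) = 7 + N/4
B*f(p, 5) - 1 = -2*(7 + (1/4)*(-10/7)) - 1 = -2*(7 - 5/14) - 1 = -2*93/14 - 1 = -93/7 - 1 = -100/7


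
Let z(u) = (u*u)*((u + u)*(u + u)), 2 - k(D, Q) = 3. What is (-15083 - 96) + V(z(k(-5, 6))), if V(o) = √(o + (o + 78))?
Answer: -15179 + √86 ≈ -15170.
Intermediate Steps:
k(D, Q) = -1 (k(D, Q) = 2 - 1*3 = 2 - 3 = -1)
z(u) = 4*u⁴ (z(u) = u²*((2*u)*(2*u)) = u²*(4*u²) = 4*u⁴)
V(o) = √(78 + 2*o) (V(o) = √(o + (78 + o)) = √(78 + 2*o))
(-15083 - 96) + V(z(k(-5, 6))) = (-15083 - 96) + √(78 + 2*(4*(-1)⁴)) = -15179 + √(78 + 2*(4*1)) = -15179 + √(78 + 2*4) = -15179 + √(78 + 8) = -15179 + √86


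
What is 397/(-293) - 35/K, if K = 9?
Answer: -13828/2637 ≈ -5.2438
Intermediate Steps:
397/(-293) - 35/K = 397/(-293) - 35/9 = 397*(-1/293) - 35*1/9 = -397/293 - 35/9 = -13828/2637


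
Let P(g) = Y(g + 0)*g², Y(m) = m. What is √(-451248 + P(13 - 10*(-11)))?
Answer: √1409619 ≈ 1187.3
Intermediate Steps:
P(g) = g³ (P(g) = (g + 0)*g² = g*g² = g³)
√(-451248 + P(13 - 10*(-11))) = √(-451248 + (13 - 10*(-11))³) = √(-451248 + (13 + 110)³) = √(-451248 + 123³) = √(-451248 + 1860867) = √1409619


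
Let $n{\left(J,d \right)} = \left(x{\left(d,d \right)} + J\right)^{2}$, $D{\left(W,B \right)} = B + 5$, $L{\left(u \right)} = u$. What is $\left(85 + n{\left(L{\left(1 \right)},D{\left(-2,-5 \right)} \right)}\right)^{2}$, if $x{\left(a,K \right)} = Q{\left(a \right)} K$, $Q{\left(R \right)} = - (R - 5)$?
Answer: $7396$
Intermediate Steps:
$Q{\left(R \right)} = 5 - R$ ($Q{\left(R \right)} = - (-5 + R) = 5 - R$)
$D{\left(W,B \right)} = 5 + B$
$x{\left(a,K \right)} = K \left(5 - a\right)$ ($x{\left(a,K \right)} = \left(5 - a\right) K = K \left(5 - a\right)$)
$n{\left(J,d \right)} = \left(J + d \left(5 - d\right)\right)^{2}$ ($n{\left(J,d \right)} = \left(d \left(5 - d\right) + J\right)^{2} = \left(J + d \left(5 - d\right)\right)^{2}$)
$\left(85 + n{\left(L{\left(1 \right)},D{\left(-2,-5 \right)} \right)}\right)^{2} = \left(85 + \left(1 - \left(5 - 5\right) \left(-5 + \left(5 - 5\right)\right)\right)^{2}\right)^{2} = \left(85 + \left(1 - 0 \left(-5 + 0\right)\right)^{2}\right)^{2} = \left(85 + \left(1 - 0 \left(-5\right)\right)^{2}\right)^{2} = \left(85 + \left(1 + 0\right)^{2}\right)^{2} = \left(85 + 1^{2}\right)^{2} = \left(85 + 1\right)^{2} = 86^{2} = 7396$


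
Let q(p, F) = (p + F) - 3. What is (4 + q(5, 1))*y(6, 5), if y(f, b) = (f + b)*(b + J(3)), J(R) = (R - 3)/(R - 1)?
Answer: 385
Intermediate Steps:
J(R) = (-3 + R)/(-1 + R)
q(p, F) = -3 + F + p (q(p, F) = (F + p) - 3 = -3 + F + p)
y(f, b) = b*(b + f) (y(f, b) = (f + b)*(b + (-3 + 3)/(-1 + 3)) = (b + f)*(b + 0/2) = (b + f)*(b + (1/2)*0) = (b + f)*(b + 0) = (b + f)*b = b*(b + f))
(4 + q(5, 1))*y(6, 5) = (4 + (-3 + 1 + 5))*(5*(5 + 6)) = (4 + 3)*(5*11) = 7*55 = 385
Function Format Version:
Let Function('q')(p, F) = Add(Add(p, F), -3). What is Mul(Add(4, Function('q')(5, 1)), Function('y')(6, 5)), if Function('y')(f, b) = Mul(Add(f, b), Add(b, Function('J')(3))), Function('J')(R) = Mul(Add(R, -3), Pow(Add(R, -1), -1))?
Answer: 385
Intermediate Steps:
Function('J')(R) = Mul(Pow(Add(-1, R), -1), Add(-3, R)) (Function('J')(R) = Mul(Add(-3, R), Pow(Add(-1, R), -1)) = Mul(Pow(Add(-1, R), -1), Add(-3, R)))
Function('q')(p, F) = Add(-3, F, p) (Function('q')(p, F) = Add(Add(F, p), -3) = Add(-3, F, p))
Function('y')(f, b) = Mul(b, Add(b, f)) (Function('y')(f, b) = Mul(Add(f, b), Add(b, Mul(Pow(Add(-1, 3), -1), Add(-3, 3)))) = Mul(Add(b, f), Add(b, Mul(Pow(2, -1), 0))) = Mul(Add(b, f), Add(b, Mul(Rational(1, 2), 0))) = Mul(Add(b, f), Add(b, 0)) = Mul(Add(b, f), b) = Mul(b, Add(b, f)))
Mul(Add(4, Function('q')(5, 1)), Function('y')(6, 5)) = Mul(Add(4, Add(-3, 1, 5)), Mul(5, Add(5, 6))) = Mul(Add(4, 3), Mul(5, 11)) = Mul(7, 55) = 385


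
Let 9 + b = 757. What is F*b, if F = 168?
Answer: 125664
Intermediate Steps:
b = 748 (b = -9 + 757 = 748)
F*b = 168*748 = 125664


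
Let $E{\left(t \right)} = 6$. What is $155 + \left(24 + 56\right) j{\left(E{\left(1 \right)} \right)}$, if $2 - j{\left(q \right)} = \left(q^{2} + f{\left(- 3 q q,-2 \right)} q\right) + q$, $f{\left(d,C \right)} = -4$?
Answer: $-1125$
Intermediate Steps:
$j{\left(q \right)} = 2 - q^{2} + 3 q$ ($j{\left(q \right)} = 2 - \left(\left(q^{2} - 4 q\right) + q\right) = 2 - \left(q^{2} - 3 q\right) = 2 - q^{2} + 3 q$)
$155 + \left(24 + 56\right) j{\left(E{\left(1 \right)} \right)} = 155 + \left(24 + 56\right) \left(2 - 6^{2} + 3 \cdot 6\right) = 155 + 80 \left(2 - 36 + 18\right) = 155 + 80 \left(-16\right) = 155 - 1280 = -1125$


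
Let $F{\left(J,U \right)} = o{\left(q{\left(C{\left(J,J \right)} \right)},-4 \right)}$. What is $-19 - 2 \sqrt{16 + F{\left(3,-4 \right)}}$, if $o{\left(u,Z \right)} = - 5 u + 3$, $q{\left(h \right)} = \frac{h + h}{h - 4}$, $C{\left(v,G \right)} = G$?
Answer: $-33$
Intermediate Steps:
$q{\left(h \right)} = \frac{2 h}{-4 + h}$
$o{\left(u,Z \right)} = 3 - 5 u$
$F{\left(J,U \right)} = 3 - \frac{10 J}{-4 + J}$ ($F{\left(J,U \right)} = 3 - 5 \frac{2 J}{-4 + J} = 3 - \frac{10 J}{-4 + J}$)
$-19 - 2 \sqrt{16 + F{\left(3,-4 \right)}} = -19 - 2 \sqrt{16 + \frac{-12 - 21}{-4 + 3}} = -19 - 2 \sqrt{16 + \frac{-12 - 21}{-1}} = -19 - 2 \sqrt{16 - -33} = -19 - 2 \sqrt{16 + 33} = -19 - 2 \sqrt{49} = -19 - 14 = -33$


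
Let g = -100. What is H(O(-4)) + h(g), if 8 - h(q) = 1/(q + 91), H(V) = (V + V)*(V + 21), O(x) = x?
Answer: -1151/9 ≈ -127.89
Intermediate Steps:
H(V) = 2*V*(21 + V) (H(V) = (2*V)*(21 + V) = 2*V*(21 + V))
h(q) = 8 - 1/(91 + q) (h(q) = 8 - 1/(q + 91) = 8 - 1/(91 + q))
H(O(-4)) + h(g) = 2*(-4)*(21 - 4) + (727 + 8*(-100))/(91 - 100) = 2*(-4)*17 + (727 - 800)/(-9) = -136 - ⅑*(-73) = -136 + 73/9 = -1151/9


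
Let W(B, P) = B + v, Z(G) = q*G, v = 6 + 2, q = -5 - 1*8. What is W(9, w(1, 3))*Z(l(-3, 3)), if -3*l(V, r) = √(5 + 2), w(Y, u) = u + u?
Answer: 221*√7/3 ≈ 194.90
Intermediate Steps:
w(Y, u) = 2*u
q = -13 (q = -5 - 8 = -13)
l(V, r) = -√7/3 (l(V, r) = -√(5 + 2)/3 = -√7/3)
v = 8
Z(G) = -13*G
W(B, P) = 8 + B (W(B, P) = B + 8 = 8 + B)
W(9, w(1, 3))*Z(l(-3, 3)) = (8 + 9)*(-(-13)*√7/3) = 17*(13*√7/3) = 221*√7/3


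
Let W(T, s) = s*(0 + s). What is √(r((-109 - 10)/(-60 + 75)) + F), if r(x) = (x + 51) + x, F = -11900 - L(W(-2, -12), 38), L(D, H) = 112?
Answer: I*√2694795/15 ≈ 109.44*I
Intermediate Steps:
W(T, s) = s² (W(T, s) = s*s = s²)
F = -12012 (F = -11900 - 1*112 = -11900 - 112 = -12012)
r(x) = 51 + 2*x (r(x) = (51 + x) + x = 51 + 2*x)
√(r((-109 - 10)/(-60 + 75)) + F) = √((51 + 2*((-109 - 10)/(-60 + 75))) - 12012) = √((51 + 2*(-119/15)) - 12012) = √((51 - 238/15) - 12012) = √(527/15 - 12012) = √(-179653/15) = I*√2694795/15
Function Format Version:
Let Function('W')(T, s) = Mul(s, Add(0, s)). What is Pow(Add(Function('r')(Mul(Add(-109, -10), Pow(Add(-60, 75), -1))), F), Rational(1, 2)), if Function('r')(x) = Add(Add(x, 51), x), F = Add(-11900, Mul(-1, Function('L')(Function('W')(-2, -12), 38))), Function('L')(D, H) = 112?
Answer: Mul(Rational(1, 15), I, Pow(2694795, Rational(1, 2))) ≈ Mul(109.44, I)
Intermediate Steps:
Function('W')(T, s) = Pow(s, 2) (Function('W')(T, s) = Mul(s, s) = Pow(s, 2))
F = -12012 (F = Add(-11900, Mul(-1, 112)) = Add(-11900, -112) = -12012)
Function('r')(x) = Add(51, Mul(2, x)) (Function('r')(x) = Add(Add(51, x), x) = Add(51, Mul(2, x)))
Pow(Add(Function('r')(Mul(Add(-109, -10), Pow(Add(-60, 75), -1))), F), Rational(1, 2)) = Pow(Add(Add(51, Mul(2, Mul(Add(-109, -10), Pow(Add(-60, 75), -1)))), -12012), Rational(1, 2)) = Pow(Add(Add(51, Mul(2, Mul(-119, Pow(15, -1)))), -12012), Rational(1, 2)) = Pow(Add(Add(51, Mul(2, Mul(-119, Rational(1, 15)))), -12012), Rational(1, 2)) = Pow(Add(Add(51, Mul(2, Rational(-119, 15))), -12012), Rational(1, 2)) = Pow(Add(Add(51, Rational(-238, 15)), -12012), Rational(1, 2)) = Pow(Add(Rational(527, 15), -12012), Rational(1, 2)) = Pow(Rational(-179653, 15), Rational(1, 2)) = Mul(Rational(1, 15), I, Pow(2694795, Rational(1, 2)))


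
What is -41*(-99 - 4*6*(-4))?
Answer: 123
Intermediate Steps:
-41*(-99 - 4*6*(-4)) = -41*(-99 - 24*(-4)) = -41*(-99 + 96) = -41*(-3) = 123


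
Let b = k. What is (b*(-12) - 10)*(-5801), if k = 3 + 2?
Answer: 406070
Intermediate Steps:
k = 5
b = 5
(b*(-12) - 10)*(-5801) = (5*(-12) - 10)*(-5801) = (-60 - 10)*(-5801) = -70*(-5801) = 406070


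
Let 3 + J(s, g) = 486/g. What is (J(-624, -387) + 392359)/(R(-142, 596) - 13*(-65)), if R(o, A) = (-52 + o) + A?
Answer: 16871254/53621 ≈ 314.64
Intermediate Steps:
J(s, g) = -3 + 486/g
R(o, A) = -52 + A + o
(J(-624, -387) + 392359)/(R(-142, 596) - 13*(-65)) = ((-3 + 486/(-387)) + 392359)/((-52 + 596 - 142) - 13*(-65)) = ((-3 + 486*(-1/387)) + 392359)/(402 + 845) = ((-3 - 54/43) + 392359)/1247 = (-183/43 + 392359)*(1/1247) = (16871254/43)*(1/1247) = 16871254/53621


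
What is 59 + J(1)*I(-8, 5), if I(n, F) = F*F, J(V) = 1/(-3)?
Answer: 152/3 ≈ 50.667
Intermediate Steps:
J(V) = -1/3
I(n, F) = F**2
59 + J(1)*I(-8, 5) = 59 - 1/3*5**2 = 59 - 1/3*25 = 59 - 25/3 = 152/3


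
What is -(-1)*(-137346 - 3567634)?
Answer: -3704980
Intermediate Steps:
-(-1)*(-137346 - 3567634) = -(-1)*(-3704980) = -1*3704980 = -3704980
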